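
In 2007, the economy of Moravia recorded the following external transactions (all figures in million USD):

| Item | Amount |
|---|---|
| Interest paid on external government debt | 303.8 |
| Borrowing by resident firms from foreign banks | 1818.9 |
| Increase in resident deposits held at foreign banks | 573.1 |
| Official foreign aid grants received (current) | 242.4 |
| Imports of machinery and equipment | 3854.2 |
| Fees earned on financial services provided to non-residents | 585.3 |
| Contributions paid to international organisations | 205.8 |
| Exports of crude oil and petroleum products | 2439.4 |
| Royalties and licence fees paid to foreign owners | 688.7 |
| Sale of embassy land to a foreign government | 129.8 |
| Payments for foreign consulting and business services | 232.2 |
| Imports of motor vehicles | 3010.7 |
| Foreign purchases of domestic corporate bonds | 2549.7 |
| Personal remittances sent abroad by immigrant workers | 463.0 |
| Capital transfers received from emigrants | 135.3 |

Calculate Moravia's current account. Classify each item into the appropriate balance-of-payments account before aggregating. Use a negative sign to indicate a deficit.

-5491.3

Goods: 2439.4 - 3010.7 - 3854.2 = -4425.5
Services: -688.7 - 232.2 + 585.3 = -335.6
Primary income: -303.8
Secondary income: -205.8 + 242.4 - 463.0 = -426.4
Current account = (-4425.5) + (-335.6) + (-303.8) + (-426.4) = -5491.3
(Excluded from the current account — financial account: borrowing by resident firms from foreign banks 1818.9, increase in resident deposits held at foreign banks 573.1, foreign purchases of domestic corporate bonds 2549.7; capital account: sale of embassy land to a foreign government 129.8, capital transfers received from emigrants 135.3.)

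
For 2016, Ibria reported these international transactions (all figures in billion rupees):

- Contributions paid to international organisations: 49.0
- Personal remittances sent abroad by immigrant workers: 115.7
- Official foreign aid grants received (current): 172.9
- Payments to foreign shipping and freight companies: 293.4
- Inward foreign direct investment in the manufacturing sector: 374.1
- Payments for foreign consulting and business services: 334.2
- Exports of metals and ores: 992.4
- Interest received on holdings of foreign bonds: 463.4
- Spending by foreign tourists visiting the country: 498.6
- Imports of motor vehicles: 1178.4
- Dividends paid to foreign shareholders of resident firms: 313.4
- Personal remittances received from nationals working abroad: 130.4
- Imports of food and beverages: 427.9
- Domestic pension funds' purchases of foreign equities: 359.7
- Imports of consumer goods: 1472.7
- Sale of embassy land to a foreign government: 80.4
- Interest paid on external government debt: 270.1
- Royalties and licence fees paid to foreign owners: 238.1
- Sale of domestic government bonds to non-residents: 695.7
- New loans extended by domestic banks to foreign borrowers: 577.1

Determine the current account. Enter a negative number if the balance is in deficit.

-2435.2

Goods: 992.4 - 1178.4 - 1472.7 - 427.9 = -2086.6
Services: -238.1 + 498.6 - 293.4 - 334.2 = -367.1
Primary income: -270.1 + 463.4 - 313.4 = -120.1
Secondary income: 172.9 - 49.0 - 115.7 + 130.4 = 138.6
Current account = (-2086.6) + (-367.1) + (-120.1) + 138.6 = -2435.2
(Excluded from the current account — financial account: inward foreign direct investment in the manufacturing sector 374.1, domestic pension funds' purchases of foreign equities 359.7, sale of domestic government bonds to non-residents 695.7, new loans extended by domestic banks to foreign borrowers 577.1; capital account: sale of embassy land to a foreign government 80.4.)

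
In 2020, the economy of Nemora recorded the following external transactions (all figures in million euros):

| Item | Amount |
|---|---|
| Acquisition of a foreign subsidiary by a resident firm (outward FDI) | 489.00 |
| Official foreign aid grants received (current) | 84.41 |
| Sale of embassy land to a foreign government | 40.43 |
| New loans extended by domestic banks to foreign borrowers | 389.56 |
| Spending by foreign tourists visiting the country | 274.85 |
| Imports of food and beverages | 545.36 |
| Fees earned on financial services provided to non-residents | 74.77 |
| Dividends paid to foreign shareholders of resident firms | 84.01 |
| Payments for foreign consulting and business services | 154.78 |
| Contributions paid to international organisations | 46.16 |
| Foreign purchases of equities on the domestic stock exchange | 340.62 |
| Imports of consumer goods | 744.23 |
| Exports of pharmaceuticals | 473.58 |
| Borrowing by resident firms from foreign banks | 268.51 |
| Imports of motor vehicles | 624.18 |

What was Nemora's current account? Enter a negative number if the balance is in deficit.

-1291.11

Goods: 473.58 - 545.36 - 624.18 - 744.23 = -1440.19
Services: -154.78 + 274.85 + 74.77 = 194.84
Primary income: -84.01
Secondary income: -46.16 + 84.41 = 38.25
Current account = (-1440.19) + 194.84 + (-84.01) + 38.25 = -1291.11
(Excluded from the current account — financial account: acquisition of a foreign subsidiary by a resident firm (outward FDI) 489.00, new loans extended by domestic banks to foreign borrowers 389.56, foreign purchases of equities on the domestic stock exchange 340.62, borrowing by resident firms from foreign banks 268.51; capital account: sale of embassy land to a foreign government 40.43.)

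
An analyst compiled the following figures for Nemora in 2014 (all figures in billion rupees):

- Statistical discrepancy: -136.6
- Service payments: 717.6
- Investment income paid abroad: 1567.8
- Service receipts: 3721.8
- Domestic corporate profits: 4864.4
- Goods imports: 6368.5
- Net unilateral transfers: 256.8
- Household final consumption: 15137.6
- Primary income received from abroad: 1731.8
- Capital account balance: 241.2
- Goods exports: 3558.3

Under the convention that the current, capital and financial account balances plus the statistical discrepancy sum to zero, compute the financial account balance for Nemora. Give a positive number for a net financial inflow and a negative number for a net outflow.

Goods balance = 3558.3 - 6368.5 = -2810.2
Services balance = 3721.8 - 717.6 = 3004.2
Trade balance (goods + services) = -2810.2 + 3004.2 = 194.0
Net primary income = 1731.8 - 1567.8 = 164.0
Net secondary income = 256.8
Current account = 194.0 + 164.0 + 256.8 = 614.8
Financial account = -(614.8 + 241.2 + (-136.6)) = -719.4

-719.4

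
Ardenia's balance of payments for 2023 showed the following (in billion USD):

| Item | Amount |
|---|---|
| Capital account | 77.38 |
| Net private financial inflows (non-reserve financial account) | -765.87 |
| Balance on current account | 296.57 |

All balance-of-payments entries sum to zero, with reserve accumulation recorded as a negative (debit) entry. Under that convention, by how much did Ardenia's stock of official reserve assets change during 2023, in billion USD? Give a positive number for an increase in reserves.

Official reserve transactions balance = -(296.57 + 77.38 + (-765.87)) = 391.92
An accumulation of reserves is recorded as a debit (negative entry), so the change in the stock of reserves is the negative of that balance.
Change in official reserves = -(391.92) = -391.92

-391.92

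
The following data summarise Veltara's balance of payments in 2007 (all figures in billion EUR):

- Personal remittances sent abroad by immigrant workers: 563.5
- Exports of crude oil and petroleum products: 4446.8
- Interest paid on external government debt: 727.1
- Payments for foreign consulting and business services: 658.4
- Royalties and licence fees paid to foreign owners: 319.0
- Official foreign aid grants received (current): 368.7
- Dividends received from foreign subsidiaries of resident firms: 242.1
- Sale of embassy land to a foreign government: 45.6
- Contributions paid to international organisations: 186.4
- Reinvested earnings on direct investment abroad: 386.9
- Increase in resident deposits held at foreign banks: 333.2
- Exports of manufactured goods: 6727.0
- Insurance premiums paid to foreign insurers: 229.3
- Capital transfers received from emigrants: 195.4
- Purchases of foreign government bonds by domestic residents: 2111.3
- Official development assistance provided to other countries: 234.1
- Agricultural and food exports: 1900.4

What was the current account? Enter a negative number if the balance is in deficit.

Goods: 6727.0 + 4446.8 + 1900.4 = 13074.2
Services: -319.0 - 658.4 - 229.3 = -1206.7
Primary income: 386.9 - 727.1 + 242.1 = -98.1
Secondary income: -563.5 - 186.4 + 368.7 - 234.1 = -615.3
Current account = 13074.2 + (-1206.7) + (-98.1) + (-615.3) = 11154.1
(Excluded from the current account — capital account: sale of embassy land to a foreign government 45.6, capital transfers received from emigrants 195.4; financial account: increase in resident deposits held at foreign banks 333.2, purchases of foreign government bonds by domestic residents 2111.3.)

11154.1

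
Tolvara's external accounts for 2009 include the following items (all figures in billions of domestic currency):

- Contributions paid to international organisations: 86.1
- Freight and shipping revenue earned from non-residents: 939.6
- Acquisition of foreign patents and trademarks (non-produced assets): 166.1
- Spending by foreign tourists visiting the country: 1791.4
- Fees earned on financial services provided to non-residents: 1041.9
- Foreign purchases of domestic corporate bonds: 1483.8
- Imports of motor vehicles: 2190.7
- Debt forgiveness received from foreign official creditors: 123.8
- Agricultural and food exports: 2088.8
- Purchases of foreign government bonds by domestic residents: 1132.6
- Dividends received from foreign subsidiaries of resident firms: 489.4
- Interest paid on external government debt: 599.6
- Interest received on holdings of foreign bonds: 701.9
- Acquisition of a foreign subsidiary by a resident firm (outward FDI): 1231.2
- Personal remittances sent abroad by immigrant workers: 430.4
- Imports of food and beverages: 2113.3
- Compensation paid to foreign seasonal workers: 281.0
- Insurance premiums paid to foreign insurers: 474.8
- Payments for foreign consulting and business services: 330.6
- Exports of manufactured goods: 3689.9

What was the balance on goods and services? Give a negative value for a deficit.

4442.2

Goods: 3689.9 - 2190.7 + 2088.8 - 2113.3 = 1474.7
Services: -474.8 - 330.6 + 1041.9 + 939.6 + 1791.4 = 2967.5
Trade balance = 1474.7 + 2967.5 = 4442.2
(Excluded from the trade balance — secondary income: contributions paid to international organisations 86.1, personal remittances sent abroad by immigrant workers 430.4; capital account: acquisition of foreign patents and trademarks (non-produced assets) 166.1, debt forgiveness received from foreign official creditors 123.8; financial account: foreign purchases of domestic corporate bonds 1483.8, purchases of foreign government bonds by domestic residents 1132.6, acquisition of a foreign subsidiary by a resident firm (outward FDI) 1231.2; primary income: dividends received from foreign subsidiaries of resident firms 489.4, interest paid on external government debt 599.6, interest received on holdings of foreign bonds 701.9, compensation paid to foreign seasonal workers 281.0.)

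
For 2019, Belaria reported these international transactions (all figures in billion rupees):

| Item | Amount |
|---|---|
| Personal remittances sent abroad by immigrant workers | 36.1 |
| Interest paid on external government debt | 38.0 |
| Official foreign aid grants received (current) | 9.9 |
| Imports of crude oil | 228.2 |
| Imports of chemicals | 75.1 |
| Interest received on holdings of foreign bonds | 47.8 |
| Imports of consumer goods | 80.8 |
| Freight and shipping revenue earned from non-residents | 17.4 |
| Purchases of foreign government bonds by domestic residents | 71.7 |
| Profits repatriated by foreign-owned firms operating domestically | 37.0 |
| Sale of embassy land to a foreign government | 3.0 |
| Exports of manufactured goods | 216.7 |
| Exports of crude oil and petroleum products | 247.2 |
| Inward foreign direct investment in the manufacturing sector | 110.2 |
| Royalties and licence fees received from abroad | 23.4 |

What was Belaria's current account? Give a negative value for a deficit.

67.2

Goods: -228.2 + 247.2 - 75.1 - 80.8 + 216.7 = 79.8
Services: 17.4 + 23.4 = 40.8
Primary income: -37.0 - 38.0 + 47.8 = -27.2
Secondary income: 9.9 - 36.1 = -26.2
Current account = 79.8 + 40.8 + (-27.2) + (-26.2) = 67.2
(Excluded from the current account — financial account: purchases of foreign government bonds by domestic residents 71.7, inward foreign direct investment in the manufacturing sector 110.2; capital account: sale of embassy land to a foreign government 3.0.)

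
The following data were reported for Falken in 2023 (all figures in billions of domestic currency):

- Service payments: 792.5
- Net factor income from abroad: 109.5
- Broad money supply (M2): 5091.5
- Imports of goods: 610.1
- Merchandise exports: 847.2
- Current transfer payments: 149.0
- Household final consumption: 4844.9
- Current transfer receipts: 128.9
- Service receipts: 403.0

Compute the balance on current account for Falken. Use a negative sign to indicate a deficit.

-63.0

Goods balance = 847.2 - 610.1 = 237.1
Services balance = 403.0 - 792.5 = -389.5
Trade balance (goods + services) = 237.1 + (-389.5) = -152.4
Net primary income = 109.5
Net secondary income = 128.9 - 149.0 = -20.1
Current account = -152.4 + 109.5 + (-20.1) = -63.0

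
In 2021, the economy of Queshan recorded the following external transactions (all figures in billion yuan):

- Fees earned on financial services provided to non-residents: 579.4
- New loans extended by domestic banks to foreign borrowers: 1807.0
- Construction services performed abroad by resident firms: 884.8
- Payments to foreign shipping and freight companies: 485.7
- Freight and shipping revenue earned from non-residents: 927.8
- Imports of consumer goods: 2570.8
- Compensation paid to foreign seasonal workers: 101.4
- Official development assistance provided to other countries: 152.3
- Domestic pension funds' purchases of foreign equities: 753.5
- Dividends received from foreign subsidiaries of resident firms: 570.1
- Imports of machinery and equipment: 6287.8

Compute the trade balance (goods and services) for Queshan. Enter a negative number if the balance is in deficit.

-6952.3

Goods: -2570.8 - 6287.8 = -8858.6
Services: 579.4 - 485.7 + 884.8 + 927.8 = 1906.3
Trade balance = -8858.6 + 1906.3 = -6952.3
(Excluded from the trade balance — financial account: new loans extended by domestic banks to foreign borrowers 1807.0, domestic pension funds' purchases of foreign equities 753.5; primary income: compensation paid to foreign seasonal workers 101.4, dividends received from foreign subsidiaries of resident firms 570.1; secondary income: official development assistance provided to other countries 152.3.)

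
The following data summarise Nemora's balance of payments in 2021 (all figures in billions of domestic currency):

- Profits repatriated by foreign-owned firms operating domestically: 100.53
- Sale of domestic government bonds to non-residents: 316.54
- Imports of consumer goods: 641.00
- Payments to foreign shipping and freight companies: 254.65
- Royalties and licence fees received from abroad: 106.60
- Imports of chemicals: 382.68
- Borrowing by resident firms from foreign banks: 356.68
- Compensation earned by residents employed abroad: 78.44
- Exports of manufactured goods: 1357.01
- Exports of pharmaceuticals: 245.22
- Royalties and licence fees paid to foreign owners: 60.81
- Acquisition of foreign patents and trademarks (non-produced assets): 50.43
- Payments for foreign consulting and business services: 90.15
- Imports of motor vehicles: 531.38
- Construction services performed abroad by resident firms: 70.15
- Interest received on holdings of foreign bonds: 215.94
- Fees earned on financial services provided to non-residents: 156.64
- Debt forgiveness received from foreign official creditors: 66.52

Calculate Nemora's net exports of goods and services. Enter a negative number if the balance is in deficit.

-25.05

Goods: -531.38 + 1357.01 - 641.00 - 382.68 + 245.22 = 47.17
Services: 156.64 - 90.15 + 106.60 - 60.81 - 254.65 + 70.15 = -72.22
Trade balance = 47.17 + (-72.22) = -25.05
(Excluded from the trade balance — primary income: profits repatriated by foreign-owned firms operating domestically 100.53, compensation earned by residents employed abroad 78.44, interest received on holdings of foreign bonds 215.94; financial account: sale of domestic government bonds to non-residents 316.54, borrowing by resident firms from foreign banks 356.68; capital account: acquisition of foreign patents and trademarks (non-produced assets) 50.43, debt forgiveness received from foreign official creditors 66.52.)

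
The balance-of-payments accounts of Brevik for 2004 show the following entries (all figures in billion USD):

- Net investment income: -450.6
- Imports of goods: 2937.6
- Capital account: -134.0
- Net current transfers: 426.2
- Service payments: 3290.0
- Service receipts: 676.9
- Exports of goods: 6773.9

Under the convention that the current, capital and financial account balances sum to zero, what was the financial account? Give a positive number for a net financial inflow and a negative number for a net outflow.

Goods balance = 6773.9 - 2937.6 = 3836.3
Services balance = 676.9 - 3290.0 = -2613.1
Trade balance (goods + services) = 3836.3 + (-2613.1) = 1223.2
Net primary income = -450.6
Net secondary income = 426.2
Current account = 1223.2 + (-450.6) + 426.2 = 1198.8
Financial account = -(1198.8 + (-134.0)) = -1064.8

-1064.8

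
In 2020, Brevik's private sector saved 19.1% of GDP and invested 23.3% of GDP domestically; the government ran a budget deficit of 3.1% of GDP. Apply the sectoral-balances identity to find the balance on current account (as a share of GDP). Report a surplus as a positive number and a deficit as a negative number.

By the sectoral-balances identity, CA = (S_private - I) + (T - G).
Private balance = 19.1 - 23.3 = -4.2
Government balance (T - G) = -3.1
CA = -4.2 + (-3.1) = -7.3

-7.3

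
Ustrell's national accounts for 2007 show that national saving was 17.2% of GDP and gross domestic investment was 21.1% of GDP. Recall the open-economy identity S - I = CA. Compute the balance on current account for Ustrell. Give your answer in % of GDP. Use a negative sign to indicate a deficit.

-3.9

CA = S - I = 17.2 - 21.1 = -3.9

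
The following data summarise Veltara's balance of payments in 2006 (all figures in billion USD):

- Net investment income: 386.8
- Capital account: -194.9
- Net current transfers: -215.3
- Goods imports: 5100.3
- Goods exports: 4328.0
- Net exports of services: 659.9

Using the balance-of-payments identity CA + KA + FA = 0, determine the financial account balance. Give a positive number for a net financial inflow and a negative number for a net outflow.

Goods balance = 4328.0 - 5100.3 = -772.3
Services balance = 659.9
Trade balance (goods + services) = -772.3 + 659.9 = -112.4
Net primary income = 386.8
Net secondary income = -215.3
Current account = -112.4 + 386.8 + (-215.3) = 59.1
Financial account = -(59.1 + (-194.9)) = 135.8

135.8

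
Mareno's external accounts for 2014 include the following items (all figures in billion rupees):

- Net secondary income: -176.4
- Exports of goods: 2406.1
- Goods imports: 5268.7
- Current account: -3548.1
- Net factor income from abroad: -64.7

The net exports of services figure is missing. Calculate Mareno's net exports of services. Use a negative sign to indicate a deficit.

Current account = goods balance + services balance + net primary income + net secondary income
Sum of the known components = -3103.7
Net exports of services = CA - (known components) = -3548.1 - (-3103.7) = -444.4

-444.4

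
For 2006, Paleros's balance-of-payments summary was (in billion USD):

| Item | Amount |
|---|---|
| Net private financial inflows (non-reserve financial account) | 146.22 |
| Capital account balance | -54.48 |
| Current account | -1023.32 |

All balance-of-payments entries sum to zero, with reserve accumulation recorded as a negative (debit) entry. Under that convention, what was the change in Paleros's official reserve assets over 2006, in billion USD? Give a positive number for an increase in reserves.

-931.58

Official reserve transactions balance = -((-1023.32) + (-54.48) + 146.22) = 931.58
An accumulation of reserves is recorded as a debit (negative entry), so the change in the stock of reserves is the negative of that balance.
Change in official reserves = -(931.58) = -931.58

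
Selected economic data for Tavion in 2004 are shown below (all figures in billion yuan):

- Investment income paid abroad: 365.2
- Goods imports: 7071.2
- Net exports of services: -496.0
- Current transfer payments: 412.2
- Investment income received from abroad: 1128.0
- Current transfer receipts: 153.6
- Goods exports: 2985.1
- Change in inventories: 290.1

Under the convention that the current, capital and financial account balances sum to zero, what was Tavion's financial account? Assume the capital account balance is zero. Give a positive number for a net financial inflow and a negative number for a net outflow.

Goods balance = 2985.1 - 7071.2 = -4086.1
Services balance = -496.0
Trade balance (goods + services) = -4086.1 + (-496.0) = -4582.1
Net primary income = 1128.0 - 365.2 = 762.8
Net secondary income = 153.6 - 412.2 = -258.6
Current account = -4582.1 + 762.8 + (-258.6) = -4077.9
Financial account = -(-4077.9) = 4077.9

4077.9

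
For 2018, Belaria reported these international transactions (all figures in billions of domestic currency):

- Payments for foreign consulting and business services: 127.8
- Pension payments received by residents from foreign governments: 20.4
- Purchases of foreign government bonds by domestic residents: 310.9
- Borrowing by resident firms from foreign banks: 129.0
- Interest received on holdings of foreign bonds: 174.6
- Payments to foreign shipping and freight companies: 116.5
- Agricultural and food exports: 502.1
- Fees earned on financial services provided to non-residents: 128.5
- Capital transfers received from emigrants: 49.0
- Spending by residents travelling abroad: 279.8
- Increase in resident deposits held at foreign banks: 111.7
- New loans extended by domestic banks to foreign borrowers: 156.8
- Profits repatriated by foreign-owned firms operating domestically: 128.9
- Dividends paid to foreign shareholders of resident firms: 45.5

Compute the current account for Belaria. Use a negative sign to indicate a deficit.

Goods: 502.1
Services: -127.8 + 128.5 - 279.8 - 116.5 = -395.6
Primary income: 174.6 - 128.9 - 45.5 = 0.2
Secondary income: 20.4
Current account = 502.1 + (-395.6) + 0.2 + 20.4 = 127.1
(Excluded from the current account — financial account: purchases of foreign government bonds by domestic residents 310.9, borrowing by resident firms from foreign banks 129.0, increase in resident deposits held at foreign banks 111.7, new loans extended by domestic banks to foreign borrowers 156.8; capital account: capital transfers received from emigrants 49.0.)

127.1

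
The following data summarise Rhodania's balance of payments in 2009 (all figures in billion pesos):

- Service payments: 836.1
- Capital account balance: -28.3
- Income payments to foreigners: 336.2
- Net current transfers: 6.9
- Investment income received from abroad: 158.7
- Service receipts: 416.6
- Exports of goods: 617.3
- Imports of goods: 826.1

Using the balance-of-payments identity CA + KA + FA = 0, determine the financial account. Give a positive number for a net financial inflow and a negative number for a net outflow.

827.2

Goods balance = 617.3 - 826.1 = -208.8
Services balance = 416.6 - 836.1 = -419.5
Trade balance (goods + services) = -208.8 + (-419.5) = -628.3
Net primary income = 158.7 - 336.2 = -177.5
Net secondary income = 6.9
Current account = -628.3 + (-177.5) + 6.9 = -798.9
Financial account = -(-798.9 + (-28.3)) = 827.2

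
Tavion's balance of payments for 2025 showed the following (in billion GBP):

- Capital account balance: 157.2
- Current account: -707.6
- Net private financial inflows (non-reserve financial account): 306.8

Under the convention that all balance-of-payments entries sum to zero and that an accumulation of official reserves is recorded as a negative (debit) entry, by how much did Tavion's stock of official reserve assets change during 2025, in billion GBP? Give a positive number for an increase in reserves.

-243.6

Official reserve transactions balance = -((-707.6) + 157.2 + 306.8) = 243.6
An accumulation of reserves is recorded as a debit (negative entry), so the change in the stock of reserves is the negative of that balance.
Change in official reserves = -(243.6) = -243.6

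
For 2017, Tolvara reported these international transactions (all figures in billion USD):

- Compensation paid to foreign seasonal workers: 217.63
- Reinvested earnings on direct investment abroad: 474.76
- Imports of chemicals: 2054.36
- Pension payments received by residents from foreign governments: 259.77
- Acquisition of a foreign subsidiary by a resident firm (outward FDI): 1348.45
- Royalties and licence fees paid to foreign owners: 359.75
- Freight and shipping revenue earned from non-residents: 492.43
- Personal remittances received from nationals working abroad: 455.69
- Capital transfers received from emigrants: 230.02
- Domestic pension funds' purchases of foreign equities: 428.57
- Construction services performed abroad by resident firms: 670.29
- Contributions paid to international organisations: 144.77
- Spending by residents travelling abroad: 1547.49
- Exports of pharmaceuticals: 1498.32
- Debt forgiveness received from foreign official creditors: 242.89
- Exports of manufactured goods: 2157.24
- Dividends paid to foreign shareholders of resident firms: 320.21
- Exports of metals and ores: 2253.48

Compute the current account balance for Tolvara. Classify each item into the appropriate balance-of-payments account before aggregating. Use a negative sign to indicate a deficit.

Goods: 1498.32 + 2253.48 - 2054.36 + 2157.24 = 3854.68
Services: 492.43 - 1547.49 + 670.29 - 359.75 = -744.52
Primary income: -217.63 + 474.76 - 320.21 = -63.08
Secondary income: 455.69 - 144.77 + 259.77 = 570.69
Current account = 3854.68 + (-744.52) + (-63.08) + 570.69 = 3617.77
(Excluded from the current account — financial account: acquisition of a foreign subsidiary by a resident firm (outward FDI) 1348.45, domestic pension funds' purchases of foreign equities 428.57; capital account: capital transfers received from emigrants 230.02, debt forgiveness received from foreign official creditors 242.89.)

3617.77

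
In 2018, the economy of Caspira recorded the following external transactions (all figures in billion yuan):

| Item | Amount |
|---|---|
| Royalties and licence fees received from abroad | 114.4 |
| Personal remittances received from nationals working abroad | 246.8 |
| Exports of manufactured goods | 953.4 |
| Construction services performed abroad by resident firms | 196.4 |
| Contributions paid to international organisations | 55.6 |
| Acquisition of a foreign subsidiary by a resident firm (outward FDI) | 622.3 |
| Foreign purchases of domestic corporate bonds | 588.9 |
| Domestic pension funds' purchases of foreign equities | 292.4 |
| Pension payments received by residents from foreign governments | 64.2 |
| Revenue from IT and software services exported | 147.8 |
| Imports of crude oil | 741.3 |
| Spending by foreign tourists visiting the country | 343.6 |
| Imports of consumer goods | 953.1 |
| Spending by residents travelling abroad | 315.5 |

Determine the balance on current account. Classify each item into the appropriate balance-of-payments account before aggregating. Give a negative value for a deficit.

Goods: -741.3 + 953.4 - 953.1 = -741.0
Services: -315.5 + 114.4 + 147.8 + 343.6 + 196.4 = 486.7
Secondary income: 64.2 - 55.6 + 246.8 = 255.4
Current account = (-741.0) + 486.7 + 255.4 = 1.1
(Excluded from the current account — financial account: acquisition of a foreign subsidiary by a resident firm (outward FDI) 622.3, foreign purchases of domestic corporate bonds 588.9, domestic pension funds' purchases of foreign equities 292.4.)

1.1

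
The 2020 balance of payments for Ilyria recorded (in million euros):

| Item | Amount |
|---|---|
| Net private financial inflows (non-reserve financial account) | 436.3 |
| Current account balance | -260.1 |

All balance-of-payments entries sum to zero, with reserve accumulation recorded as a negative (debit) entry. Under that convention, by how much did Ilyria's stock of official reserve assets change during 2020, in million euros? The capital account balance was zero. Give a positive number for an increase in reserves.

Official reserve transactions balance = -((-260.1) + 436.3) = -176.2
An accumulation of reserves is recorded as a debit (negative entry), so the change in the stock of reserves is the negative of that balance.
Change in official reserves = -(-176.2) = 176.2

176.2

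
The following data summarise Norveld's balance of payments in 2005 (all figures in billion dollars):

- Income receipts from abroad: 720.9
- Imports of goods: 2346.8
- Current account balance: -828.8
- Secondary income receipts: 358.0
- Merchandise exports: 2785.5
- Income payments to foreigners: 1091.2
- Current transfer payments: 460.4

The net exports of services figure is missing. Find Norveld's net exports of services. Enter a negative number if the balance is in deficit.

-794.8

Current account = goods balance + services balance + net primary income + net secondary income
Sum of the known components = -34.0
Net exports of services = CA - (known components) = -828.8 - (-34.0) = -794.8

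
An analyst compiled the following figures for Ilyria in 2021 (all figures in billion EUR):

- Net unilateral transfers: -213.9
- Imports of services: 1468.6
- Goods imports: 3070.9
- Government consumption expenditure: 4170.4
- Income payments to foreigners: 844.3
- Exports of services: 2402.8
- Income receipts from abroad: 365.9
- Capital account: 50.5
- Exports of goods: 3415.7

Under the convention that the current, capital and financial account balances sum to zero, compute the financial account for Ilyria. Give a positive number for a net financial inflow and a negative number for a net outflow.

-637.2

Goods balance = 3415.7 - 3070.9 = 344.8
Services balance = 2402.8 - 1468.6 = 934.2
Trade balance (goods + services) = 344.8 + 934.2 = 1279.0
Net primary income = 365.9 - 844.3 = -478.4
Net secondary income = -213.9
Current account = 1279.0 + (-478.4) + (-213.9) = 586.7
Financial account = -(586.7 + 50.5) = -637.2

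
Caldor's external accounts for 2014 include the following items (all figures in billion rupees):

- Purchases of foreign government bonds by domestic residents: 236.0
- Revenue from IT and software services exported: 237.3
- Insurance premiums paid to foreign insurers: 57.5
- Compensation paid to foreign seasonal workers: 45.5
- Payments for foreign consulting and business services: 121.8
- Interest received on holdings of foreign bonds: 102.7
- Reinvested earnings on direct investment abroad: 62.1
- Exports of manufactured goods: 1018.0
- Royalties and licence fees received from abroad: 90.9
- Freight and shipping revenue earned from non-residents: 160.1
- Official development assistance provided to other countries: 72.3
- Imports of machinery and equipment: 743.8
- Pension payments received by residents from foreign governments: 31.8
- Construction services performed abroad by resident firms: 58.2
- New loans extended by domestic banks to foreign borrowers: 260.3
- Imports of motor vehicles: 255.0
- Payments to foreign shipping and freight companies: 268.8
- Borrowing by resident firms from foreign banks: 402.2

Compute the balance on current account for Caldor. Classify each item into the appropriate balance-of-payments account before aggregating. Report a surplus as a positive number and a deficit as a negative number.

196.4

Goods: -255.0 + 1018.0 - 743.8 = 19.2
Services: 58.2 - 268.8 + 90.9 - 121.8 + 160.1 + 237.3 - 57.5 = 98.4
Primary income: 102.7 + 62.1 - 45.5 = 119.3
Secondary income: -72.3 + 31.8 = -40.5
Current account = 19.2 + 98.4 + 119.3 + (-40.5) = 196.4
(Excluded from the current account — financial account: purchases of foreign government bonds by domestic residents 236.0, new loans extended by domestic banks to foreign borrowers 260.3, borrowing by resident firms from foreign banks 402.2.)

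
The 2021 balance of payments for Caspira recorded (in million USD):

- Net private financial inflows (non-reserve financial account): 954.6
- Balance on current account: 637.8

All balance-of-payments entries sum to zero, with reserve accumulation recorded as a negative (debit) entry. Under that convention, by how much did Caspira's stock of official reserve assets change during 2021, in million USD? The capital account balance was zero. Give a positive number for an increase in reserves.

1592.4

Official reserve transactions balance = -(637.8 + 954.6) = -1592.4
An accumulation of reserves is recorded as a debit (negative entry), so the change in the stock of reserves is the negative of that balance.
Change in official reserves = -(-1592.4) = 1592.4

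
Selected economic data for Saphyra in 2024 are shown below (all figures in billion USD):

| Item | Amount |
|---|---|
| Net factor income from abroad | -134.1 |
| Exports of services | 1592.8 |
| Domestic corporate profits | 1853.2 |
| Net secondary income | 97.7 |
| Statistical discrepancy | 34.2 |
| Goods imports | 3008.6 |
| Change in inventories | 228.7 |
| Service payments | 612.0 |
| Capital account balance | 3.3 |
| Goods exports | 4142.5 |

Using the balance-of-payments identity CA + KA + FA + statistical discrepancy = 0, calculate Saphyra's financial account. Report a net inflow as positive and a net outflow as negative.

Goods balance = 4142.5 - 3008.6 = 1133.9
Services balance = 1592.8 - 612.0 = 980.8
Trade balance (goods + services) = 1133.9 + 980.8 = 2114.7
Net primary income = -134.1
Net secondary income = 97.7
Current account = 2114.7 + (-134.1) + 97.7 = 2078.3
Financial account = -(2078.3 + 3.3 + 34.2) = -2115.8

-2115.8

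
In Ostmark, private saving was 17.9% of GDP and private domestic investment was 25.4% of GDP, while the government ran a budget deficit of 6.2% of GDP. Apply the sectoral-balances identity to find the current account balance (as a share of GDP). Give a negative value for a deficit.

-13.7

By the sectoral-balances identity, CA = (S_private - I) + (T - G).
Private balance = 17.9 - 25.4 = -7.5
Government balance (T - G) = -6.2
CA = -7.5 + (-6.2) = -13.7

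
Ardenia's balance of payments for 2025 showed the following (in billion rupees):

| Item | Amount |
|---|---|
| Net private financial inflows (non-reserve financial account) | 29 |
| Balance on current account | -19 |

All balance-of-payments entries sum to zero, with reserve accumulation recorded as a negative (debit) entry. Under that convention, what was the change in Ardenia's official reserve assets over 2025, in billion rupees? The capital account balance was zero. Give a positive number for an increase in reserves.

Official reserve transactions balance = -((-19) + 29) = -10
An accumulation of reserves is recorded as a debit (negative entry), so the change in the stock of reserves is the negative of that balance.
Change in official reserves = -(-10) = 10

10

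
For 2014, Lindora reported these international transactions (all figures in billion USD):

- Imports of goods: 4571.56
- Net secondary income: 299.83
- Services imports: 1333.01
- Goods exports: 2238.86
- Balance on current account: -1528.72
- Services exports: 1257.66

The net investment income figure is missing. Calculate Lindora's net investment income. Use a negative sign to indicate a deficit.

579.50

Current account = goods balance + services balance + net primary income + net secondary income
Sum of the known components = -2108.22
Net investment income = CA - (known components) = -1528.72 - (-2108.22) = 579.50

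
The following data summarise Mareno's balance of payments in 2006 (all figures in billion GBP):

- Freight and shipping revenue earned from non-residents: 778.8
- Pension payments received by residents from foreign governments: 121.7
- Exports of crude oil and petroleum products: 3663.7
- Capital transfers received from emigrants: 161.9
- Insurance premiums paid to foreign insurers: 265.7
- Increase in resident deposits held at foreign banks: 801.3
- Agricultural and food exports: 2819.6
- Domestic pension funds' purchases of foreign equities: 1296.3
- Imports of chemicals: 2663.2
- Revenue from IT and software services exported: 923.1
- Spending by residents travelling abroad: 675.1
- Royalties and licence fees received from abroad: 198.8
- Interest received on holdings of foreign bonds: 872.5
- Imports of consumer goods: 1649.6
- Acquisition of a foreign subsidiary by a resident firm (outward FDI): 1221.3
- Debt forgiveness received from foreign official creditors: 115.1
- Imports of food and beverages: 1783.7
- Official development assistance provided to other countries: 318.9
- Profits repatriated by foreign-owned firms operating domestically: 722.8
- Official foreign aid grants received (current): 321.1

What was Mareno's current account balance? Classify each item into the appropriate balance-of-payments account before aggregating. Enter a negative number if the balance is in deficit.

1620.3

Goods: 2819.6 - 1783.7 + 3663.7 - 1649.6 - 2663.2 = 386.8
Services: -265.7 + 778.8 + 923.1 + 198.8 - 675.1 = 959.9
Primary income: -722.8 + 872.5 = 149.7
Secondary income: -318.9 + 321.1 + 121.7 = 123.9
Current account = 386.8 + 959.9 + 149.7 + 123.9 = 1620.3
(Excluded from the current account — capital account: capital transfers received from emigrants 161.9, debt forgiveness received from foreign official creditors 115.1; financial account: increase in resident deposits held at foreign banks 801.3, domestic pension funds' purchases of foreign equities 1296.3, acquisition of a foreign subsidiary by a resident firm (outward FDI) 1221.3.)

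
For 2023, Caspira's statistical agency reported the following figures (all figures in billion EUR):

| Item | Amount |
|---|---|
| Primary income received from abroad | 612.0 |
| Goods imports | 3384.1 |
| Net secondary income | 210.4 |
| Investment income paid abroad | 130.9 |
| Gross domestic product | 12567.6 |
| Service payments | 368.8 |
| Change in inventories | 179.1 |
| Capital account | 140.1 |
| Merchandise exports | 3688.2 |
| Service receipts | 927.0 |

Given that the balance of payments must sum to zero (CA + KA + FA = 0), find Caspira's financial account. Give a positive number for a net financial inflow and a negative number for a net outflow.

Goods balance = 3688.2 - 3384.1 = 304.1
Services balance = 927.0 - 368.8 = 558.2
Trade balance (goods + services) = 304.1 + 558.2 = 862.3
Net primary income = 612.0 - 130.9 = 481.1
Net secondary income = 210.4
Current account = 862.3 + 481.1 + 210.4 = 1553.8
Financial account = -(1553.8 + 140.1) = -1693.9

-1693.9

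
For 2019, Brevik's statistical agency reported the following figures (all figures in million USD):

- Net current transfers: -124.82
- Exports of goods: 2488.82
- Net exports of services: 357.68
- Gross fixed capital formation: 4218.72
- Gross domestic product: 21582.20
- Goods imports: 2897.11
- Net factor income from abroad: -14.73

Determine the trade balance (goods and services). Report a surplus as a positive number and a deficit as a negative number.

Goods balance = 2488.82 - 2897.11 = -408.29
Services balance = 357.68
Trade balance (goods + services) = -408.29 + 357.68 = -50.61

-50.61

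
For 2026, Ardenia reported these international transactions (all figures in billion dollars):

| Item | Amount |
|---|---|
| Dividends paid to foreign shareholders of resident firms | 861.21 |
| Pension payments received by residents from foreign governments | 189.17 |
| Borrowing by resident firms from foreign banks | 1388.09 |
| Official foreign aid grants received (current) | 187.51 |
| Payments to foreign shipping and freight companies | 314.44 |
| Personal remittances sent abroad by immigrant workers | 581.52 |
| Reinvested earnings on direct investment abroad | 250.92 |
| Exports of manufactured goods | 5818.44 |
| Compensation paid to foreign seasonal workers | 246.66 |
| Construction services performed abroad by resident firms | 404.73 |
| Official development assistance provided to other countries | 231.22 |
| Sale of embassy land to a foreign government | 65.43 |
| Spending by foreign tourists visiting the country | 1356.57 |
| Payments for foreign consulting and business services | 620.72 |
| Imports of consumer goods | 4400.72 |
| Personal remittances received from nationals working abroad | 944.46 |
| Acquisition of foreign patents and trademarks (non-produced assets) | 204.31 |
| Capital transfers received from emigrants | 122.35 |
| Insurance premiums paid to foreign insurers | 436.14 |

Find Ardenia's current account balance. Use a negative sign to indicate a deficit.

1459.17

Goods: -4400.72 + 5818.44 = 1417.72
Services: -436.14 + 404.73 + 1356.57 - 314.44 - 620.72 = 390.00
Primary income: -246.66 - 861.21 + 250.92 = -856.95
Secondary income: 944.46 + 189.17 - 581.52 + 187.51 - 231.22 = 508.40
Current account = 1417.72 + 390.00 + (-856.95) + 508.40 = 1459.17
(Excluded from the current account — financial account: borrowing by resident firms from foreign banks 1388.09; capital account: sale of embassy land to a foreign government 65.43, acquisition of foreign patents and trademarks (non-produced assets) 204.31, capital transfers received from emigrants 122.35.)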